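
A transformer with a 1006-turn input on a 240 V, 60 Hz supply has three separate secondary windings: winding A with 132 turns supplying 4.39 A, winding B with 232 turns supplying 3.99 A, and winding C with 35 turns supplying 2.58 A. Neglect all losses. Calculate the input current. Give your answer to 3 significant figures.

I_in ≈ 1.59 A

V_A = 240 × 132/1006 = 31.491 V; V_B = 240 × 232/1006 = 55.348 V; V_C = 240 × 35/1006 = 8.3499 V.
P_out = V_A I_A + V_B I_B + V_C I_C = 31.491×4.39 + 55.348×3.99 + 8.3499×2.58 = 138.25 + 220.84 + 21.543 = 380.63 W.
Ideal ⇒ P_in = P_out, so I_in = P_out/V_in = 380.63/240 = 1.59 A.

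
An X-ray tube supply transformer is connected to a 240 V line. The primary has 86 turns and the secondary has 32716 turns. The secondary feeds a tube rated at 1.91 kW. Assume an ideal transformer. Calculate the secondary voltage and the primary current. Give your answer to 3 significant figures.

V_s = V_p × N_s/N_p = 240 × 32716/86 = 91300 V.
I_s = P/V_s = 1910/91300 = 0.020920 A.
I_p = I_s × N_s/N_p = 0.020920 × 32716/86 = 7.96 A.

V_s ≈ 91300 V, I_p ≈ 7.96 A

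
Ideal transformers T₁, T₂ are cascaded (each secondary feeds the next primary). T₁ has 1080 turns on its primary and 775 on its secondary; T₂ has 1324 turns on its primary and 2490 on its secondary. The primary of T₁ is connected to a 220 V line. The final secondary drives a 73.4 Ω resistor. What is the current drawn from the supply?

I_supply ≈ 5.46 A

Secondary of T₁: V = 220.00 × 775/1080 = 157.87 V.
Secondary of T₂: V = 157.87 × 2490/1324 = 296.90 V.
I_load = 296.90/73.4 = 4.0450 A, so P_out = 296.90 × 4.0450 = 1201.0 W.
All ideal ⇒ P_in = P_out, so I_supply = 1201.0/220 = 5.46 A.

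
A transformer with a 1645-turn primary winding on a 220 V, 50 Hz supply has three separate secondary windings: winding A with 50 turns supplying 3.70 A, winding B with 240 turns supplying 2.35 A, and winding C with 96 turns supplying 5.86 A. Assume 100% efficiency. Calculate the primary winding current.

I_p ≈ 0.797 A

V_A = 220 × 50/1645 = 6.6869 V; V_B = 220 × 240/1645 = 32.097 V; V_C = 220 × 96/1645 = 12.839 V.
P_out = V_A I_A + V_B I_B + V_C I_C = 6.6869×3.70 + 32.097×2.35 + 12.839×5.86 = 24.742 + 75.429 + 75.236 = 175.41 W.
Ideal ⇒ P_in = P_out, so I_p = P_out/V_p = 175.41/220 = 0.797 A.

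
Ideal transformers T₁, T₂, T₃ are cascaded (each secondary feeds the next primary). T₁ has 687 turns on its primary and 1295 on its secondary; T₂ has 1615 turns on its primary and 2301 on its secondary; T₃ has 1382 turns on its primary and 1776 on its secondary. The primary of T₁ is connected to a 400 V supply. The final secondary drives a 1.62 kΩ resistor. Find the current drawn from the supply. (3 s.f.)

I_supply ≈ 2.94 A

After T₁: V = 400.00 × 1295/687 = 754.00 V.
After T₂: V = 754.00 × 2301/1615 = 1074.3 V.
After T₃: V = 1074.3 × 1776/1382 = 1380.5 V.
I_load = 1380.5/1620 = 0.85219 A, so P_out = 1380.5 × 0.85219 = 1176.5 W.
All ideal ⇒ P_in = P_out, so I_supply = 1176.5/400 = 2.94 A.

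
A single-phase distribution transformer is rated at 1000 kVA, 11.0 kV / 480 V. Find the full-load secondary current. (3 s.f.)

I_s ≈ 2080 A

I_s = S/V_s = 1000000/480 = 2080 A.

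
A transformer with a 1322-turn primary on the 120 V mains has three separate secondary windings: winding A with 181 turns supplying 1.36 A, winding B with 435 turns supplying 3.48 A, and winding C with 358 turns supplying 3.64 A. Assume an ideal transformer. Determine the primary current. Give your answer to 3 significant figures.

V_A = 120 × 181/1322 = 16.430 V; V_B = 120 × 435/1322 = 39.486 V; V_C = 120 × 358/1322 = 32.496 V.
P_out = V_A I_A + V_B I_B + V_C I_C = 16.430×1.36 + 39.486×3.48 + 32.496×3.64 = 22.344 + 137.41 + 118.29 = 278.04 W.
Ideal ⇒ P_in = P_out, so I_p = P_out/V_p = 278.04/120 = 2.32 A.

I_p ≈ 2.32 A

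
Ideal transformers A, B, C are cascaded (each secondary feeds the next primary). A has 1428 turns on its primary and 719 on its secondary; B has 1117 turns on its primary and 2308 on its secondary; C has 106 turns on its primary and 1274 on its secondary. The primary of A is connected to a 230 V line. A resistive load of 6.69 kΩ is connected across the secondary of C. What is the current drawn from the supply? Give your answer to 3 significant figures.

I_supply ≈ 5.38 A

Secondary of A: V = 230.00 × 719/1428 = 115.81 V.
Secondary of B: V = 115.81 × 2308/1117 = 239.28 V.
Secondary of C: V = 239.28 × 1274/106 = 2875.9 V.
I_load = 2875.9/6690 = 0.42988 A, so P_out = 2875.9 × 0.42988 = 1236.3 W.
All ideal ⇒ P_in = P_out, so I_supply = 1236.3/230 = 5.38 A.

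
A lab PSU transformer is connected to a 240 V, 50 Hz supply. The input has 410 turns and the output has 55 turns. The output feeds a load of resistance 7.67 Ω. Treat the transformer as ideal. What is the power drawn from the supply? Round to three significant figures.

P ≈ 135 W

V_out = V_in × N_out/N_in = 240 × 55/410 = 32.195 V.
I_out = V_out/R = 32.195/7.67 = 4.1975 A.
I_in = I_out × N_out/N_in = 4.1975 × 55/410 = 0.56308 A.
P = V_in I_in = 240 × 0.56308 = 135 W.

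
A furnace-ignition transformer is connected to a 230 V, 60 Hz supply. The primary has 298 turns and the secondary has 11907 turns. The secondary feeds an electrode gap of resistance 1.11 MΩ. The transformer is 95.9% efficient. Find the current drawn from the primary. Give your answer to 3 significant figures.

V_s = 230 × 11907/298 = 9190.0 V.
I_s = V_s/R = 9190.0/(1.11×10^6) = 0.0082792 A.
P_out = V_s I_s = 9190.0 × 0.0082792 = 76.086 W.
P_in = P_out/η = 76.086/0.959 = 79.339 W.
I_p = P_in/V_p = 79.339/230 = 0.345 A.

I_p ≈ 0.345 A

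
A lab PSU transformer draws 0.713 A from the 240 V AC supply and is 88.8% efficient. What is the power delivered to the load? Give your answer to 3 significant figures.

P_in = V_p I_p = 240 × 0.713 = 171.12 W.
P_out = η P_in = 0.888 × 171.12 = 152 W.

P_out ≈ 152 W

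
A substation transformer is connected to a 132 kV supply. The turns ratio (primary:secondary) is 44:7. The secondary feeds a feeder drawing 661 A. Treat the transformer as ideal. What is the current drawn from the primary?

For an ideal transformer I_p N_p = I_s N_s, so I_p = 661 × 7/44 = 105 A.

I_p ≈ 105 A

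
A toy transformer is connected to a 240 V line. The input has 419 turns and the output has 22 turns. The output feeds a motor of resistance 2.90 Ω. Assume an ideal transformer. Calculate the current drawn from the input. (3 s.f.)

I_in ≈ 0.228 A

V_out = V_in × N_out/N_in = 240 × 22/419 = 12.601 V.
I_out = V_out/R = 12.601/2.90 = 4.3453 A.
For an ideal transformer I_in N_in = I_out N_out, so I_in = 4.3453 × 22/419 = 0.228 A.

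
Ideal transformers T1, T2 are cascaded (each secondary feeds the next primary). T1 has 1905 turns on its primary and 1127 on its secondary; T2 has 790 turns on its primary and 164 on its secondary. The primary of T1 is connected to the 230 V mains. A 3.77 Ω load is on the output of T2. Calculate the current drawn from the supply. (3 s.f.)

Secondary of T1: V = 230.00 × 1127/1905 = 136.07 V.
Secondary of T2: V = 136.07 × 164/790 = 28.247 V.
I_load = 28.247/3.77 = 7.4926 A, so P_out = 28.247 × 7.4926 = 211.64 W.
All ideal ⇒ P_in = P_out, so I_supply = 211.64/230 = 0.920 A.

I_supply ≈ 0.920 A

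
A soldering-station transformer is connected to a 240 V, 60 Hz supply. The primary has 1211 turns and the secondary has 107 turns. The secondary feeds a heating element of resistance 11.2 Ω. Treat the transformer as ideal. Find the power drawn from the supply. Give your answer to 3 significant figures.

P ≈ 40.1 W

V_s = V_p × N_s/N_p = 240 × 107/1211 = 21.206 V.
I_s = V_s/R = 21.206/11.2 = 1.8934 A.
I_p = I_s × N_s/N_p = 1.8934 × 107/1211 = 0.16729 A.
P = V_p I_p = 240 × 0.16729 = 40.1 W.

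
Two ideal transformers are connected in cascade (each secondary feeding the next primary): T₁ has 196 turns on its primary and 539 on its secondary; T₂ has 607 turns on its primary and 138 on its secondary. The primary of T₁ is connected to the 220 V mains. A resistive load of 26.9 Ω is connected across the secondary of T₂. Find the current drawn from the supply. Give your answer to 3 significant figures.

After T₁: V = 220.00 × 539/196 = 605.00 V.
After T₂: V = 605.00 × 138/607 = 137.55 V.
I_load = 137.55/26.9 = 5.1132 A, so P_out = 137.55 × 5.1132 = 703.30 W.
All ideal ⇒ P_in = P_out, so I_supply = 703.30/220 = 3.20 A.

I_supply ≈ 3.20 A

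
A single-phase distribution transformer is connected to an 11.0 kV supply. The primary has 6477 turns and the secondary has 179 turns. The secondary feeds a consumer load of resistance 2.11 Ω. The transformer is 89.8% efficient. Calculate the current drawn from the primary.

V_s = 11000 × 179/6477 = 304.00 V.
I_s = V_s/R = 304.00/2.11 = 144.08 A.
P_out = V_s I_s = 304.00 × 144.08 = 43799 W.
P_in = P_out/η = 43799/0.898 = 48774 W.
I_p = P_in/V_p = 48774/11000 = 4.43 A.

I_p ≈ 4.43 A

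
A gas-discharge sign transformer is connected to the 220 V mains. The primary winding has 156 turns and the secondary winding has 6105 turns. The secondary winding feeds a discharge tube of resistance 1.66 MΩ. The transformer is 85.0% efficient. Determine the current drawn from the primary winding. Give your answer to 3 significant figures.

I_p ≈ 0.239 A

V_s = 220 × 6105/156 = 8609.6 V.
I_s = V_s/R = 8609.6/(1.66×10^6) = 0.0051865 A.
P_out = V_s I_s = 8609.6 × 0.0051865 = 44.654 W.
P_in = P_out/η = 44.654/0.850 = 52.534 W.
I_p = P_in/V_p = 52.534/220 = 0.239 A.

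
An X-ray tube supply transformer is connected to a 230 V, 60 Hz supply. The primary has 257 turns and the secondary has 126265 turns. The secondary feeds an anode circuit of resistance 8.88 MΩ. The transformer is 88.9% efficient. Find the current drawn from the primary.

I_p ≈ 7.03 A

V_s = 230 × 126265/257 = 113000 V.
I_s = V_s/R = 113000/(8.88×10^6) = 0.012725 A.
P_out = V_s I_s = 113000 × 0.012725 = 1437.9 W.
P_in = P_out/η = 1437.9/0.889 = 1617.5 W.
I_p = P_in/V_p = 1617.5/230 = 7.03 A.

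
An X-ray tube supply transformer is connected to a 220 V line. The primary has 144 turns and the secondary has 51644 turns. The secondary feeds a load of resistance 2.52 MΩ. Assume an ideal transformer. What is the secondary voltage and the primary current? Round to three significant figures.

V_s = V_p × N_s/N_p = 220 × 51644/144 = 78901 V.
I_s = V_s/R = 78901/(2.52×10^6) = 0.031310 A.
I_p = I_s × N_s/N_p = 0.031310 × 51644/144 = 11.2 A.

V_s ≈ 78900 V, I_p ≈ 11.2 A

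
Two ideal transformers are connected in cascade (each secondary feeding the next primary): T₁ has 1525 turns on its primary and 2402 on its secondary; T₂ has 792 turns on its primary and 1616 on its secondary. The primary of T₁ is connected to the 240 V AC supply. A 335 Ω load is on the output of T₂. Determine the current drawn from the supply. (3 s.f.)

Secondary of T₁: V = 240.00 × 2402/1525 = 378.02 V.
Secondary of T₂: V = 378.02 × 1616/792 = 771.31 V.
I_load = 771.31/335 = 2.3024 A, so P_out = 771.31 × 2.3024 = 1775.9 W.
All ideal ⇒ P_in = P_out, so I_supply = 1775.9/240 = 7.40 A.

I_supply ≈ 7.40 A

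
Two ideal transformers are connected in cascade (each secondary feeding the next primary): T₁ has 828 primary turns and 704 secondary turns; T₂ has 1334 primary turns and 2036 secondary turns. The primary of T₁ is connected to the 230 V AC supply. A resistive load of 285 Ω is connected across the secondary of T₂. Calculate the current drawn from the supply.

Secondary of T₁: V = 230.00 × 704/828 = 195.56 V.
Secondary of T₂: V = 195.56 × 2036/1334 = 298.46 V.
I_load = 298.46/285 = 1.0472 A, so P_out = 298.46 × 1.0472 = 312.56 W.
All ideal ⇒ P_in = P_out, so I_supply = 312.56/230 = 1.36 A.

I_supply ≈ 1.36 A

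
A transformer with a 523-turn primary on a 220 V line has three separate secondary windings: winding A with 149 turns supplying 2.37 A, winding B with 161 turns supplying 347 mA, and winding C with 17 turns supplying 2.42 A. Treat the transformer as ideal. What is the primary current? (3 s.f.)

V_A = 220 × 149/523 = 62.677 V; V_B = 220 × 161/523 = 67.725 V; V_C = 220 × 17/523 = 7.1511 V.
P_out = V_A I_A + V_B I_B + V_C I_C = 62.677×2.37 + 67.725×0.347 + 7.1511×2.42 = 148.54 + 23.500 + 17.306 = 189.35 W.
Ideal ⇒ P_in = P_out, so I_p = P_out/V_p = 189.35/220 = 0.861 A.

I_p ≈ 0.861 A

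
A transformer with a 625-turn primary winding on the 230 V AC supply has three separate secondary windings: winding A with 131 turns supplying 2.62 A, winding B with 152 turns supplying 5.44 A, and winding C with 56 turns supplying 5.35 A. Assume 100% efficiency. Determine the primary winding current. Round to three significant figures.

V_A = 230 × 131/625 = 48.208 V; V_B = 230 × 152/625 = 55.936 V; V_C = 230 × 56/625 = 20.608 V.
P_out = V_A I_A + V_B I_B + V_C I_C = 48.208×2.62 + 55.936×5.44 + 20.608×5.35 = 126.30 + 304.29 + 110.25 = 540.85 W.
Ideal ⇒ P_in = P_out, so I_p = P_out/V_p = 540.85/230 = 2.35 A.

I_p ≈ 2.35 A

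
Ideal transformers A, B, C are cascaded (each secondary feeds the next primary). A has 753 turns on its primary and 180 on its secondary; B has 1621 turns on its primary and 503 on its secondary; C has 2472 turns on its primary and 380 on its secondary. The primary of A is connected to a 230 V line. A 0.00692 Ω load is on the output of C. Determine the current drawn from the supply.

Secondary of A: V = 230.00 × 180/753 = 54.980 V.
Secondary of B: V = 54.980 × 503/1621 = 17.060 V.
Secondary of C: V = 17.060 × 380/2472 = 2.6226 V.
I_load = 2.6226/0.00692 = 378.98 A, so P_out = 2.6226 × 378.98 = 993.90 W.
All ideal ⇒ P_in = P_out, so I_supply = 993.90/230 = 4.32 A.

I_supply ≈ 4.32 A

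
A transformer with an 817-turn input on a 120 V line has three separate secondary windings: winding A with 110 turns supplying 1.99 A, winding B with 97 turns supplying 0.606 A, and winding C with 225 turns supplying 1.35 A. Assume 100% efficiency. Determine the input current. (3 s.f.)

I_in ≈ 0.712 A

V_A = 120 × 110/817 = 16.157 V; V_B = 120 × 97/817 = 14.247 V; V_C = 120 × 225/817 = 33.048 V.
P_out = V_A I_A + V_B I_B + V_C I_C = 16.157×1.99 + 14.247×0.606 + 33.048×1.35 = 32.152 + 8.6338 + 44.614 = 85.400 W.
Ideal ⇒ P_in = P_out, so I_in = P_out/V_in = 85.400/120 = 0.712 A.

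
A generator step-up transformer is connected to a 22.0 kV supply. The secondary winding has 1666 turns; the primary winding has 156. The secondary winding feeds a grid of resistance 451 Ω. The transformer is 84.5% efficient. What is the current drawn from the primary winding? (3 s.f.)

V_s = 22000 × 1666/156 = 234950 V.
I_s = V_s/R = 234950/451 = 520.95 A.
P_out = V_s I_s = 234950 × 520.95 = 1.2240×10^8 W.
P_in = P_out/η = 1.2240×10^8/0.845 = 1.4485×10^8 W.
I_p = P_in/V_p = 1.4485×10^8/22000 = 6580 A.

I_p ≈ 6580 A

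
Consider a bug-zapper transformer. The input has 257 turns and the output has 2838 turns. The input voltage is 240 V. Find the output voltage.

V_out ≈ 2650 V

V_out/V_in = N_out/N_in, so V_out = 240 × 2838/257 = 2650 V.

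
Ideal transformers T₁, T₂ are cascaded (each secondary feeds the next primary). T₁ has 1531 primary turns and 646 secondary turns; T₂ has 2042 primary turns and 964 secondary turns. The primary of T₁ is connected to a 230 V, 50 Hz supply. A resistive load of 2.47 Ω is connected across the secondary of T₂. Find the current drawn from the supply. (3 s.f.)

I_supply ≈ 3.69 A

Secondary of T₁: V = 230.00 × 646/1531 = 97.048 V.
Secondary of T₂: V = 97.048 × 964/2042 = 45.815 V.
I_load = 45.815/2.47 = 18.549 A, so P_out = 45.815 × 18.549 = 849.80 W.
All ideal ⇒ P_in = P_out, so I_supply = 849.80/230 = 3.69 A.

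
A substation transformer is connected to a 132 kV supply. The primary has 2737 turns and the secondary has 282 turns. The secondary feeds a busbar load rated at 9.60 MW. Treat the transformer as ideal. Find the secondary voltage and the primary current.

V_s = V_p × N_s/N_p = 132000 × 282/2737 = 13600 V.
I_s = P/V_s = 9.60×10^6/13600 = 705.87 A.
I_p = I_s × N_s/N_p = 705.87 × 282/2737 = 72.7 A.

V_s ≈ 13600 V, I_p ≈ 72.7 A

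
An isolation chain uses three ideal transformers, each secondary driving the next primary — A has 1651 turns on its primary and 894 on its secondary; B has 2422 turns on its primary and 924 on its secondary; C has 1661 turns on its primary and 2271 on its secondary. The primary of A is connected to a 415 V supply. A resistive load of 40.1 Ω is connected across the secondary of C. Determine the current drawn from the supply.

After A: V = 415.00 × 894/1651 = 224.72 V.
After B: V = 224.72 × 924/2422 = 85.731 V.
After C: V = 85.731 × 2271/1661 = 117.22 V.
I_load = 117.22/40.1 = 2.9231 A, so P_out = 117.22 × 2.9231 = 342.63 W.
All ideal ⇒ P_in = P_out, so I_supply = 342.63/415 = 0.826 A.

I_supply ≈ 0.826 A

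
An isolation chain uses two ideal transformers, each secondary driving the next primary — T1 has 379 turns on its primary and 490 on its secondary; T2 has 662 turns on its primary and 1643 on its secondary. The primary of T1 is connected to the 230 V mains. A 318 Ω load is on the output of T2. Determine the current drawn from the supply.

I_supply ≈ 7.45 A

Secondary of T1: V = 230.00 × 490/379 = 297.36 V.
Secondary of T2: V = 297.36 × 1643/662 = 738.01 V.
I_load = 738.01/318 = 2.3208 A, so P_out = 738.01 × 2.3208 = 1712.8 W.
All ideal ⇒ P_in = P_out, so I_supply = 1712.8/230 = 7.45 A.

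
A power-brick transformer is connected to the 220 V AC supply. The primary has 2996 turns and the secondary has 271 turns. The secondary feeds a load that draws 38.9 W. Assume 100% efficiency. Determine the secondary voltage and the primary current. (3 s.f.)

V_s ≈ 19.9 V, I_p ≈ 0.177 A

V_s = V_p × N_s/N_p = 220 × 271/2996 = 19.900 V.
I_s = P/V_s = 38.9/19.900 = 1.9548 A.
I_p = I_s × N_s/N_p = 1.9548 × 271/2996 = 0.177 A.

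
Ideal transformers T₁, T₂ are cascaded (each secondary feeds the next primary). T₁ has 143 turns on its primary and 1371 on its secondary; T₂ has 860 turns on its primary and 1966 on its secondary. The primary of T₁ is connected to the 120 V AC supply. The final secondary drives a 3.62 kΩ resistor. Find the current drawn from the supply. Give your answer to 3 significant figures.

Secondary of T₁: V = 120.00 × 1371/143 = 1150.5 V.
Secondary of T₂: V = 1150.5 × 1966/860 = 2630.1 V.
I_load = 2630.1/3620 = 0.72654 A, so P_out = 2630.1 × 0.72654 = 1910.9 W.
All ideal ⇒ P_in = P_out, so I_supply = 1910.9/120 = 15.9 A.

I_supply ≈ 15.9 A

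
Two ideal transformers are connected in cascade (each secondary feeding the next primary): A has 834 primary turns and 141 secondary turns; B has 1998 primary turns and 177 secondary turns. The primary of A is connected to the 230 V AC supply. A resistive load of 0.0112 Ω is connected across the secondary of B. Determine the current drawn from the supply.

Secondary of A: V = 230.00 × 141/834 = 38.885 V.
Secondary of B: V = 38.885 × 177/1998 = 3.4448 V.
I_load = 3.4448/0.0112 = 307.57 A, so P_out = 3.4448 × 307.57 = 1059.5 W.
All ideal ⇒ P_in = P_out, so I_supply = 1059.5/230 = 4.61 A.

I_supply ≈ 4.61 A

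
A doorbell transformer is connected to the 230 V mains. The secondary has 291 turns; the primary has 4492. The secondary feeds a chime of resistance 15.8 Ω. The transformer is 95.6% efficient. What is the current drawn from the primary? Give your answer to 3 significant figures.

V_s = 230 × 291/4492 = 14.900 V.
I_s = V_s/R = 14.900/15.8 = 0.94303 A.
P_out = V_s I_s = 14.900 × 0.94303 = 14.051 W.
P_in = P_out/η = 14.051/0.956 = 14.698 W.
I_p = P_in/V_p = 14.698/230 = 0.0639 A.

I_p ≈ 0.0639 A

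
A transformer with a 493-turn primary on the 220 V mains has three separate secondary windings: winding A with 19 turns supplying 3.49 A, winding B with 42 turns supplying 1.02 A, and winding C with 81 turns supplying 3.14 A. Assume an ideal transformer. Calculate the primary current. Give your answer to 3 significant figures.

V_A = 220 × 19/493 = 8.4787 V; V_B = 220 × 42/493 = 18.742 V; V_C = 220 × 81/493 = 36.146 V.
P_out = V_A I_A + V_B I_B + V_C I_C = 8.4787×3.49 + 18.742×1.02 + 36.146×3.14 = 29.591 + 19.117 + 113.50 = 162.21 W.
Ideal ⇒ P_in = P_out, so I_p = P_out/V_p = 162.21/220 = 0.737 A.

I_p ≈ 0.737 A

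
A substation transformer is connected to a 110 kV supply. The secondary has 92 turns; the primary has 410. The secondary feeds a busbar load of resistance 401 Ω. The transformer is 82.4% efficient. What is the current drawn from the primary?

I_p ≈ 16.8 A

V_s = 110000 × 92/410 = 24683 V.
I_s = V_s/R = 24683/401 = 61.553 A.
P_out = V_s I_s = 24683 × 61.553 = 1.5193×10^6 W.
P_in = P_out/η = 1.5193×10^6/0.824 = 1.8438×10^6 W.
I_p = P_in/V_p = 1.8438×10^6/110000 = 16.8 A.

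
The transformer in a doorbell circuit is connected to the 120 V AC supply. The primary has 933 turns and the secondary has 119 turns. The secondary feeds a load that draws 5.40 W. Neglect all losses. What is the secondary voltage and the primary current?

V_s ≈ 15.3 V, I_p ≈ 0.0450 A

V_s = V_p × N_s/N_p = 120 × 119/933 = 15.305 V.
I_s = P/V_s = 5.40/15.305 = 0.35282 A.
I_p = I_s × N_s/N_p = 0.35282 × 119/933 = 0.0450 A.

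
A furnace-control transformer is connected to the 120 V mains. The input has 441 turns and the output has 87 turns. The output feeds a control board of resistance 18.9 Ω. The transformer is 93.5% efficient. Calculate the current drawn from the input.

V_out = 120 × 87/441 = 23.673 V.
I_out = V_out/R = 23.673/18.9 = 1.2526 A.
P_out = V_out I_out = 23.673 × 1.2526 = 29.653 W.
P_in = P_out/η = 29.653/0.935 = 31.714 W.
I_in = P_in/V_in = 31.714/120 = 0.264 A.

I_in ≈ 0.264 A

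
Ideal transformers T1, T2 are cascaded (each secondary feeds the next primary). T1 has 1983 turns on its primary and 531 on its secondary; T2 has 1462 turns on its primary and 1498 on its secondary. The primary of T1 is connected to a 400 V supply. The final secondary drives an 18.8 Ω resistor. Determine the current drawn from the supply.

I_supply ≈ 1.60 A

After T1: V = 400.00 × 531/1983 = 107.11 V.
After T2: V = 107.11 × 1498/1462 = 109.75 V.
I_load = 109.75/18.8 = 5.8377 A, so P_out = 109.75 × 5.8377 = 640.67 W.
All ideal ⇒ P_in = P_out, so I_supply = 640.67/400 = 1.60 A.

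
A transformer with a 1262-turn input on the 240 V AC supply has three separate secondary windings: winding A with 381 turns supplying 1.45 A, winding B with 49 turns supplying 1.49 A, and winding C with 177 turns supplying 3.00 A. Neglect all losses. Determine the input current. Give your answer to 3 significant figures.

I_in ≈ 0.916 A

V_A = 240 × 381/1262 = 72.456 V; V_B = 240 × 49/1262 = 9.3185 V; V_C = 240 × 177/1262 = 33.661 V.
P_out = V_A I_A + V_B I_B + V_C I_C = 72.456×1.45 + 9.3185×1.49 + 33.661×3.00 = 105.06 + 13.885 + 100.98 = 219.93 W.
Ideal ⇒ P_in = P_out, so I_in = P_out/V_in = 219.93/240 = 0.916 A.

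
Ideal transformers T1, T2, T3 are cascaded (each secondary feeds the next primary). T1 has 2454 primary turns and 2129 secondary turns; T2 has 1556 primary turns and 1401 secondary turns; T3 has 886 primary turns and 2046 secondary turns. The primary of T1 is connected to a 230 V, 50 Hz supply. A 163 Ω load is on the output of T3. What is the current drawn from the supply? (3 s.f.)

After T1: V = 230.00 × 2129/2454 = 199.54 V.
After T2: V = 199.54 × 1401/1556 = 179.66 V.
After T3: V = 179.66 × 2046/886 = 414.89 V.
I_load = 414.89/163 = 2.5453 A, so P_out = 414.89 × 2.5453 = 1056.0 W.
All ideal ⇒ P_in = P_out, so I_supply = 1056.0/230 = 4.59 A.

I_supply ≈ 4.59 A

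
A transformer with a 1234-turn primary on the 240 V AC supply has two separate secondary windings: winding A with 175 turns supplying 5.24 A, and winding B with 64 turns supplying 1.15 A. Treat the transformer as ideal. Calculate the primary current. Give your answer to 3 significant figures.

I_p ≈ 0.803 A

V_A = 240 × 175/1234 = 34.036 V; V_B = 240 × 64/1234 = 12.447 V.
P_out = V_A I_A + V_B I_B = 34.036×5.24 + 12.447×1.15 = 178.35 + 14.314 = 192.66 W.
Ideal ⇒ P_in = P_out, so I_p = P_out/V_p = 192.66/240 = 0.803 A.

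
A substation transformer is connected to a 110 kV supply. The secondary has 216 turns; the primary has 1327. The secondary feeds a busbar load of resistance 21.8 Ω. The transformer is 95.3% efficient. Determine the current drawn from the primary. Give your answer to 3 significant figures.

V_s = 110000 × 216/1327 = 17905 V.
I_s = V_s/R = 17905/21.8 = 821.33 A.
P_out = V_s I_s = 17905 × 821.33 = 1.4706×10^7 W.
P_in = P_out/η = 1.4706×10^7/0.953 = 1.5431×10^7 W.
I_p = P_in/V_p = 1.5431×10^7/110000 = 140 A.

I_p ≈ 140 A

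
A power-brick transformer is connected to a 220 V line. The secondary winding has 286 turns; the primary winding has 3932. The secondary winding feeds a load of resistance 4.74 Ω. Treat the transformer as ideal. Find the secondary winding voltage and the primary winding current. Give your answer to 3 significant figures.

V_s ≈ 16.0 V, I_p ≈ 0.246 A

V_s = V_p × N_s/N_p = 220 × 286/3932 = 16.002 V.
I_s = V_s/R = 16.002/4.74 = 3.3760 A.
I_p = I_s × N_s/N_p = 3.3760 × 286/3932 = 0.246 A.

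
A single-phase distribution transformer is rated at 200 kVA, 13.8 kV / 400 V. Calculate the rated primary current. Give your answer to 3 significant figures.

I_p ≈ 14.5 A

I_p = S/V_p = 200000/13800 = 14.5 A.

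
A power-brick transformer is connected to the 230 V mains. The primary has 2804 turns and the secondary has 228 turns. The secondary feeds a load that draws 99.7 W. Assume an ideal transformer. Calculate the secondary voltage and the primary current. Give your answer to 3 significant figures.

V_s = V_p × N_s/N_p = 230 × 228/2804 = 18.702 V.
I_s = P/V_s = 99.7/18.702 = 5.3310 A.
I_p = I_s × N_s/N_p = 5.3310 × 228/2804 = 0.433 A.

V_s ≈ 18.7 V, I_p ≈ 0.433 A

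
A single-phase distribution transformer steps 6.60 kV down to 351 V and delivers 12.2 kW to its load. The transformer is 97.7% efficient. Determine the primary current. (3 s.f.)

P_in = P_out/η = 12200/0.977 = 12487 W.
I_p = P_in/V_p = 12487/6600 = 1.89 A.

I_p ≈ 1.89 A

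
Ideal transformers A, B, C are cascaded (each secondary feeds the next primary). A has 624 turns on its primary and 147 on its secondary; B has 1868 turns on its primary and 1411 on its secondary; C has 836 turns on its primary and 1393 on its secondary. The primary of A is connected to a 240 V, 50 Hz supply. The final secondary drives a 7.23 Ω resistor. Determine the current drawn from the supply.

I_supply ≈ 2.92 A

Secondary of A: V = 240.00 × 147/624 = 56.538 V.
Secondary of B: V = 56.538 × 1411/1868 = 42.707 V.
Secondary of C: V = 42.707 × 1393/836 = 71.160 V.
I_load = 71.160/7.23 = 9.8424 A, so P_out = 71.160 × 9.8424 = 700.39 W.
All ideal ⇒ P_in = P_out, so I_supply = 700.39/240 = 2.92 A.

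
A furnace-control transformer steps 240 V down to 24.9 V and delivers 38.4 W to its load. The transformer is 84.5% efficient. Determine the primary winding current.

I_p ≈ 0.189 A

P_in = P_out/η = 38.4/0.845 = 45.444 W.
I_p = P_in/V_p = 45.444/240 = 0.189 A.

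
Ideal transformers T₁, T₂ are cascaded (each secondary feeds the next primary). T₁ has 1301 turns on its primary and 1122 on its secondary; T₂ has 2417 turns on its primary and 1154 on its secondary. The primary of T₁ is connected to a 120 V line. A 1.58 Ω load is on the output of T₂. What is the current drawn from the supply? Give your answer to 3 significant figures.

I_supply ≈ 12.9 A

After T₁: V = 120.00 × 1122/1301 = 103.49 V.
After T₂: V = 103.49 × 1154/2417 = 49.411 V.
I_load = 49.411/1.58 = 31.273 A, so P_out = 49.411 × 31.273 = 1545.2 W.
All ideal ⇒ P_in = P_out, so I_supply = 1545.2/120 = 12.9 A.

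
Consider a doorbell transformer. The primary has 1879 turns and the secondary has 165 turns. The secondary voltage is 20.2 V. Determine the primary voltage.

V_p/V_s = N_p/N_s, so V_p = 20.2 × 1879/165 = 230 V.

V_p ≈ 230 V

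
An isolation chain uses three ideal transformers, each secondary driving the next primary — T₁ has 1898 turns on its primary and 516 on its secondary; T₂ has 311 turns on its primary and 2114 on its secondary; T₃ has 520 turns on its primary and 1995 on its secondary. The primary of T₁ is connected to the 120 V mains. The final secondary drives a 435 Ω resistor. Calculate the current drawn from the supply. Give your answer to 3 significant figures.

Secondary of T₁: V = 120.00 × 516/1898 = 32.624 V.
Secondary of T₂: V = 32.624 × 2114/311 = 221.76 V.
Secondary of T₃: V = 221.76 × 1995/520 = 850.78 V.
I_load = 850.78/435 = 1.9558 A, so P_out = 850.78 × 1.9558 = 1664.0 W.
All ideal ⇒ P_in = P_out, so I_supply = 1664.0/120 = 13.9 A.

I_supply ≈ 13.9 A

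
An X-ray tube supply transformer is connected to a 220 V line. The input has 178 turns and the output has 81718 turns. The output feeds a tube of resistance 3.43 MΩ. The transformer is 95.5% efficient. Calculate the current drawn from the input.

I_in ≈ 14.2 A

V_out = 220 × 81718/178 = 101000 V.
I_out = V_out/R = 101000/(3.43×10^6) = 0.029446 A.
P_out = V_out I_out = 101000 × 0.029446 = 2974.0 W.
P_in = P_out/η = 2974.0/0.955 = 3114.2 W.
I_in = P_in/V_in = 3114.2/220 = 14.2 A.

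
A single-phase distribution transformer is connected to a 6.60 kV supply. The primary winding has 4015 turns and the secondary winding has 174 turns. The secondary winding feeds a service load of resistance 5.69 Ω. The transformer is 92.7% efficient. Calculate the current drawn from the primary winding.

V_s = 6600 × 174/4015 = 286.03 V.
I_s = V_s/R = 286.03/5.69 = 50.268 A.
P_out = V_s I_s = 286.03 × 50.268 = 14378 W.
P_in = P_out/η = 14378/0.927 = 15510 W.
I_p = P_in/V_p = 15510/6600 = 2.35 A.

I_p ≈ 2.35 A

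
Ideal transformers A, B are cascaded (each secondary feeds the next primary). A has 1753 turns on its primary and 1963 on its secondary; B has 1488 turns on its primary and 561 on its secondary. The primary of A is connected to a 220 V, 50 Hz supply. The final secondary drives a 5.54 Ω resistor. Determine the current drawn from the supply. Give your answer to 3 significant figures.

I_supply ≈ 7.08 A

Secondary of A: V = 220.00 × 1963/1753 = 246.35 V.
Secondary of B: V = 246.35 × 561/1488 = 92.880 V.
I_load = 92.880/5.54 = 16.765 A, so P_out = 92.880 × 16.765 = 1557.2 W.
All ideal ⇒ P_in = P_out, so I_supply = 1557.2/220 = 7.08 A.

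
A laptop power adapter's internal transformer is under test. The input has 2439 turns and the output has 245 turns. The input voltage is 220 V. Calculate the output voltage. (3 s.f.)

V_out ≈ 22.1 V

V_out/V_in = N_out/N_in, so V_out = 220 × 245/2439 = 22.1 V.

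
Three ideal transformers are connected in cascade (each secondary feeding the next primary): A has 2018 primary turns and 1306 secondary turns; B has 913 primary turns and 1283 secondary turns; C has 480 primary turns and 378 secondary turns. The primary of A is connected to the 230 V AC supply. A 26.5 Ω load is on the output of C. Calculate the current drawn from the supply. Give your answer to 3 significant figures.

Secondary of A: V = 230.00 × 1306/2018 = 148.85 V.
Secondary of B: V = 148.85 × 1283/913 = 209.17 V.
Secondary of C: V = 209.17 × 378/480 = 164.72 V.
I_load = 164.72/26.5 = 6.2160 A, so P_out = 164.72 × 6.2160 = 1023.9 W.
All ideal ⇒ P_in = P_out, so I_supply = 1023.9/230 = 4.45 A.

I_supply ≈ 4.45 A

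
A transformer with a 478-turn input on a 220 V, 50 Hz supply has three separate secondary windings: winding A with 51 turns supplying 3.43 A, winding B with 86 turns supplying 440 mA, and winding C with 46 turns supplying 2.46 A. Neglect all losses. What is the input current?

V_A = 220 × 51/478 = 23.473 V; V_B = 220 × 86/478 = 39.582 V; V_C = 220 × 46/478 = 21.172 V.
P_out = V_A I_A + V_B I_B + V_C I_C = 23.473×3.43 + 39.582×0.440 + 21.172×2.46 = 80.512 + 17.416 + 52.082 = 150.01 W.
Ideal ⇒ P_in = P_out, so I_in = P_out/V_in = 150.01/220 = 0.682 A.

I_in ≈ 0.682 A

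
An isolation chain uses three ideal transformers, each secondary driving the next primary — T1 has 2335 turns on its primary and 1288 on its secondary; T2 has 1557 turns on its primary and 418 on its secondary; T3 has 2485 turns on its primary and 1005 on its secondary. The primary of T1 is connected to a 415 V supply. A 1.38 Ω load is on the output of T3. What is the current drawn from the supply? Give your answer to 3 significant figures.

Secondary of T1: V = 415.00 × 1288/2335 = 228.92 V.
Secondary of T2: V = 228.92 × 418/1557 = 61.456 V.
Secondary of T3: V = 61.456 × 1005/2485 = 24.854 V.
I_load = 24.854/1.38 = 18.010 A, so P_out = 24.854 × 18.010 = 447.64 W.
All ideal ⇒ P_in = P_out, so I_supply = 447.64/415 = 1.08 A.

I_supply ≈ 1.08 A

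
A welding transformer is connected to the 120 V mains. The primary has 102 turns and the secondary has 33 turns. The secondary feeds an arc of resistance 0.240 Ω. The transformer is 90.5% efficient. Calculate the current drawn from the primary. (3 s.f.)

V_s = 120 × 33/102 = 38.824 V.
I_s = V_s/R = 38.824/0.240 = 161.76 A.
P_out = V_s I_s = 38.824 × 161.76 = 6280.3 W.
P_in = P_out/η = 6280.3/0.905 = 6939.5 W.
I_p = P_in/V_p = 6939.5/120 = 57.8 A.

I_p ≈ 57.8 A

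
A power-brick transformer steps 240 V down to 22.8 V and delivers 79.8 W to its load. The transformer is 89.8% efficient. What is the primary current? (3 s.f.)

P_in = P_out/η = 79.8/0.898 = 88.864 W.
I_p = P_in/V_p = 88.864/240 = 0.370 A.

I_p ≈ 0.370 A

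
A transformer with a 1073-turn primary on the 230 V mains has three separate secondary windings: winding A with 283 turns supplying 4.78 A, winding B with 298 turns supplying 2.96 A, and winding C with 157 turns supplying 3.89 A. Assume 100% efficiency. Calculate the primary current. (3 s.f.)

V_A = 230 × 283/1073 = 60.662 V; V_B = 230 × 298/1073 = 63.877 V; V_C = 230 × 157/1073 = 33.653 V.
P_out = V_A I_A + V_B I_B + V_C I_C = 60.662×4.78 + 63.877×2.96 + 33.653×3.89 = 289.96 + 189.08 + 130.91 = 609.95 W.
Ideal ⇒ P_in = P_out, so I_p = P_out/V_p = 609.95/230 = 2.65 A.

I_p ≈ 2.65 A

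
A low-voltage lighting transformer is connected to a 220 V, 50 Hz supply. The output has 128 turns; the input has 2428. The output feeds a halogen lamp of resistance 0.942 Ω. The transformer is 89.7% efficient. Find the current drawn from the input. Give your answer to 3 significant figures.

I_in ≈ 0.724 A

V_out = 220 × 128/2428 = 11.598 V.
I_out = V_out/R = 11.598/0.942 = 12.312 A.
P_out = V_out I_out = 11.598 × 12.312 = 142.80 W.
P_in = P_out/η = 142.80/0.897 = 159.19 W.
I_in = P_in/V_in = 159.19/220 = 0.724 A.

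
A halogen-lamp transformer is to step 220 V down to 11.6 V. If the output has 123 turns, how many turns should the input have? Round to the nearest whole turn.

N_in = 2333 turns

N_in/N_out = V_in/V_out, so N_in = 123 × 220/11.6 = 2332.8 ≈ 2333 turns.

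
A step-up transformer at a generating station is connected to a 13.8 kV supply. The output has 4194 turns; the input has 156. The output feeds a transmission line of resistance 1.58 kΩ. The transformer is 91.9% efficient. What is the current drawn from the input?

V_out = 13800 × 4194/156 = 371010 V.
I_out = V_out/R = 371010/1580 = 234.81 A.
P_out = V_out I_out = 371010 × 234.81 = 8.7118×10^7 W.
P_in = P_out/η = 8.7118×10^7/0.919 = 9.4797×10^7 W.
I_in = P_in/V_in = 9.4797×10^7/13800 = 6870 A.

I_in ≈ 6870 A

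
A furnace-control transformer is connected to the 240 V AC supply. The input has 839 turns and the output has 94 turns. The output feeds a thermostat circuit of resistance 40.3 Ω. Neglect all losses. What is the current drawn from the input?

I_in ≈ 0.0748 A

V_out = V_in × N_out/N_in = 240 × 94/839 = 26.889 V.
I_out = V_out/R = 26.889/40.3 = 0.66722 A.
For an ideal transformer I_in N_in = I_out N_out, so I_in = 0.66722 × 94/839 = 0.0748 A.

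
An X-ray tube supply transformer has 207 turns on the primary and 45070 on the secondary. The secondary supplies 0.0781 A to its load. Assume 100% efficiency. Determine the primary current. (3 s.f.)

I_p ≈ 17.0 A

For an ideal transformer I_p/I_s = N_s/N_p, so I_p = 0.0781 × 45070/207 = 17.0 A.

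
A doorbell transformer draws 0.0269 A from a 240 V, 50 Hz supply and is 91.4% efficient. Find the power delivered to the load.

P_out ≈ 5.90 W

P_in = V_p I_p = 240 × 0.0269 = 6.4560 W.
P_out = η P_in = 0.914 × 6.4560 = 5.90 W.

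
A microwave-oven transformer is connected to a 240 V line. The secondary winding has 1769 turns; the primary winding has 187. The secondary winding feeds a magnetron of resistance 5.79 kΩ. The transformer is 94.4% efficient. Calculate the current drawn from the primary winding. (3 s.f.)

I_p ≈ 3.93 A

V_s = 240 × 1769/187 = 2270.4 V.
I_s = V_s/R = 2270.4/5790 = 0.39212 A.
P_out = V_s I_s = 2270.4 × 0.39212 = 890.26 W.
P_in = P_out/η = 890.26/0.944 = 943.07 W.
I_p = P_in/V_p = 943.07/240 = 3.93 A.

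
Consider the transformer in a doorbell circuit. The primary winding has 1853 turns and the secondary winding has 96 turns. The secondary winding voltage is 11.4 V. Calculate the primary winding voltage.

V_p ≈ 220 V

V_p/V_s = N_p/N_s, so V_p = 11.4 × 1853/96 = 220 V.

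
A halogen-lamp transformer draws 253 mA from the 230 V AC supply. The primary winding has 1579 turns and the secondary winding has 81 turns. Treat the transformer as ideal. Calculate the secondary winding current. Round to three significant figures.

I_s/I_p = N_p/N_s, so I_s = 0.253 × 1579/81 = 4.93 A.

I_s ≈ 4.93 A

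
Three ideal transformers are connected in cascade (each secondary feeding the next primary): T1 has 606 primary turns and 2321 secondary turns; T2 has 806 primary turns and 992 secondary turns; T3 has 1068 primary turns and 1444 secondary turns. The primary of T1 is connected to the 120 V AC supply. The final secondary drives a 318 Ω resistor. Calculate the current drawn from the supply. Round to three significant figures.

After T1: V = 120.00 × 2321/606 = 459.60 V.
After T2: V = 459.60 × 992/806 = 565.67 V.
After T3: V = 565.67 × 1444/1068 = 764.81 V.
I_load = 764.81/318 = 2.4051 A, so P_out = 764.81 × 2.4051 = 1839.4 W.
All ideal ⇒ P_in = P_out, so I_supply = 1839.4/120 = 15.3 A.

I_supply ≈ 15.3 A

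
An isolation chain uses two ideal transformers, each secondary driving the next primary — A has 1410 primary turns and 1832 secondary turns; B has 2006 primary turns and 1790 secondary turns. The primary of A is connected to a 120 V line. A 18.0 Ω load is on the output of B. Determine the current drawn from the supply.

Secondary of A: V = 120.00 × 1832/1410 = 155.91 V.
Secondary of B: V = 155.91 × 1790/2006 = 139.13 V.
I_load = 139.13/18.0 = 7.7292 A, so P_out = 139.13 × 7.7292 = 1075.3 W.
All ideal ⇒ P_in = P_out, so I_supply = 1075.3/120 = 8.96 A.

I_supply ≈ 8.96 A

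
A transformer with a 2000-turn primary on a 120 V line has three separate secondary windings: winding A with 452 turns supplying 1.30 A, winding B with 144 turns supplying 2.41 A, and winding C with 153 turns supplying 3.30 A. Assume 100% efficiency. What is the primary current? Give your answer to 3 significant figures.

V_A = 120 × 452/2000 = 27.120 V; V_B = 120 × 144/2000 = 8.6400 V; V_C = 120 × 153/2000 = 9.1800 V.
P_out = V_A I_A + V_B I_B + V_C I_C = 27.120×1.30 + 8.6400×2.41 + 9.1800×3.30 = 35.256 + 20.822 + 30.294 = 86.372 W.
Ideal ⇒ P_in = P_out, so I_p = P_out/V_p = 86.372/120 = 0.720 A.

I_p ≈ 0.720 A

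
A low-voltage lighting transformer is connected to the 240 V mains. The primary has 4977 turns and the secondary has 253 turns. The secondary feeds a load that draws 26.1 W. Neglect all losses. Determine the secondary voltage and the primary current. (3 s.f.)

V_s = V_p × N_s/N_p = 240 × 253/4977 = 12.200 V.
I_s = P/V_s = 26.1/12.200 = 2.1393 A.
I_p = I_s × N_s/N_p = 2.1393 × 253/4977 = 0.109 A.

V_s ≈ 12.2 V, I_p ≈ 0.109 A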